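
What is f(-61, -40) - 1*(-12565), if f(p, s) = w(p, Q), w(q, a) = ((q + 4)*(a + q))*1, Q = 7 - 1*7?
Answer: 16042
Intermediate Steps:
Q = 0 (Q = 7 - 7 = 0)
w(q, a) = (4 + q)*(a + q) (w(q, a) = ((4 + q)*(a + q))*1 = (4 + q)*(a + q))
f(p, s) = p² + 4*p (f(p, s) = p² + 4*0 + 4*p + 0*p = p² + 0 + 4*p + 0 = p² + 4*p)
f(-61, -40) - 1*(-12565) = -61*(4 - 61) - 1*(-12565) = -61*(-57) + 12565 = 3477 + 12565 = 16042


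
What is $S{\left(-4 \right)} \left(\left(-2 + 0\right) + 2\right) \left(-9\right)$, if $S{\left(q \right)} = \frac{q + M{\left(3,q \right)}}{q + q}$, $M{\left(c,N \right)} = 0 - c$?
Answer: $0$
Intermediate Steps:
$M{\left(c,N \right)} = - c$
$S{\left(q \right)} = \frac{-3 + q}{2 q}$ ($S{\left(q \right)} = \frac{q - 3}{q + q} = \frac{q - 3}{2 q} = \left(-3 + q\right) \frac{1}{2 q} = \frac{-3 + q}{2 q}$)
$S{\left(-4 \right)} \left(\left(-2 + 0\right) + 2\right) \left(-9\right) = \frac{-3 - 4}{2 \left(-4\right)} \left(\left(-2 + 0\right) + 2\right) \left(-9\right) = \frac{1}{2} \left(- \frac{1}{4}\right) \left(-7\right) \left(-2 + 2\right) \left(-9\right) = \frac{7}{8} \cdot 0 \left(-9\right) = 0 \left(-9\right) = 0$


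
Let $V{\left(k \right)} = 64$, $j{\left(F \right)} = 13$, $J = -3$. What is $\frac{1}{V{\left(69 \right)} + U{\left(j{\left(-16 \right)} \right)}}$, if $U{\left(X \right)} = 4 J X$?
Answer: $- \frac{1}{92} \approx -0.01087$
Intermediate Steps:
$U{\left(X \right)} = - 12 X$ ($U{\left(X \right)} = 4 \left(-3\right) X = - 12 X$)
$\frac{1}{V{\left(69 \right)} + U{\left(j{\left(-16 \right)} \right)}} = \frac{1}{64 - 156} = \frac{1}{-92} = - \frac{1}{92}$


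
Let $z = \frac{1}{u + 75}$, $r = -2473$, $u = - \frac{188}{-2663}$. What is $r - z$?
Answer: $- \frac{494387512}{199913} \approx -2473.0$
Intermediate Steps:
$u = \frac{188}{2663}$ ($u = \left(-188\right) \left(- \frac{1}{2663}\right) = \frac{188}{2663} \approx 0.070597$)
$z = \frac{2663}{199913}$ ($z = \frac{1}{\frac{188}{2663} + 75} = \frac{1}{\frac{199913}{2663}} = \frac{2663}{199913} \approx 0.013321$)
$r - z = -2473 - \frac{2663}{199913} = - \frac{494387512}{199913}$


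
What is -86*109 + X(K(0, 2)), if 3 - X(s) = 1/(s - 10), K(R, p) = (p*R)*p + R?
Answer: -93709/10 ≈ -9370.9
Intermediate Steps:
K(R, p) = R + R*p² (K(R, p) = (R*p)*p + R = R*p² + R = R + R*p²)
X(s) = 3 - 1/(-10 + s) (X(s) = 3 - 1/(s - 10) = 3 - 1/(-10 + s))
-86*109 + X(K(0, 2)) = -86*109 + (-31 + 3*(0*(1 + 2²)))/(-10 + 0*(1 + 2²)) = -9374 + (-31 + 3*(0*(1 + 4)))/(-10 + 0*(1 + 4)) = -9374 + (-31 + 3*(0*5))/(-10 + 0*5) = -9374 + (-31 + 3*0)/(-10 + 0) = -9374 + (-31 + 0)/(-10) = -9374 - ⅒*(-31) = -9374 + 31/10 = -93709/10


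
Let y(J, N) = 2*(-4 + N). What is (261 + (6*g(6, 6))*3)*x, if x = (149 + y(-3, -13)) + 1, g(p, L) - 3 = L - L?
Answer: 36540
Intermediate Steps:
g(p, L) = 3 (g(p, L) = 3 + (L - L) = 3 + 0 = 3)
y(J, N) = -8 + 2*N
x = 116 (x = (149 + (-8 + 2*(-13))) + 1 = (149 + (-8 - 26)) + 1 = (149 - 34) + 1 = 115 + 1 = 116)
(261 + (6*g(6, 6))*3)*x = (261 + (6*3)*3)*116 = (261 + 18*3)*116 = (261 + 54)*116 = 315*116 = 36540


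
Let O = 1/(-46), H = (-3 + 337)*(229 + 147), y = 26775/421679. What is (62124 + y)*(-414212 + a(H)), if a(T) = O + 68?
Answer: -21698175645898125/843358 ≈ -2.5728e+10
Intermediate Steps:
y = 26775/421679 (y = 26775*(1/421679) = 26775/421679 ≈ 0.063496)
H = 125584 (H = 334*376 = 125584)
O = -1/46 ≈ -0.021739
a(T) = 3127/46 (a(T) = -1/46 + 68 = 3127/46)
(62124 + y)*(-414212 + a(H)) = (62124 + 26775/421679)*(-414212 + 3127/46) = (26196412971/421679)*(-19050625/46) = -21698175645898125/843358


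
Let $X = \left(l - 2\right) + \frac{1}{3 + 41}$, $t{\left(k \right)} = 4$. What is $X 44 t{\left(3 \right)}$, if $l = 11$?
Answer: $1588$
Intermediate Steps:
$X = \frac{397}{44}$ ($X = \left(11 - 2\right) + \frac{1}{3 + 41} = \left(11 - 2\right) + \frac{1}{44} = 9 + \frac{1}{44} = \frac{397}{44} \approx 9.0227$)
$X 44 t{\left(3 \right)} = \frac{397}{44} \cdot 44 \cdot 4 = 397 \cdot 4 = 1588$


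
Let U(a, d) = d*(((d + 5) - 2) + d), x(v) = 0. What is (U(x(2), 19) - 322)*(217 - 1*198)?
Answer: 8683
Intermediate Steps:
U(a, d) = d*(3 + 2*d) (U(a, d) = d*(((5 + d) - 2) + d) = d*((3 + d) + d) = d*(3 + 2*d))
(U(x(2), 19) - 322)*(217 - 1*198) = (19*(3 + 2*19) - 322)*(217 - 1*198) = (19*(3 + 38) - 322)*(217 - 198) = (19*41 - 322)*19 = (779 - 322)*19 = 457*19 = 8683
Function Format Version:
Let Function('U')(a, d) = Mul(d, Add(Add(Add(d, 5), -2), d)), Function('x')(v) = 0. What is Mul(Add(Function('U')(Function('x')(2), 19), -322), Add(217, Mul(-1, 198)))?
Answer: 8683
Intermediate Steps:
Function('U')(a, d) = Mul(d, Add(3, Mul(2, d))) (Function('U')(a, d) = Mul(d, Add(Add(Add(5, d), -2), d)) = Mul(d, Add(Add(3, d), d)) = Mul(d, Add(3, Mul(2, d))))
Mul(Add(Function('U')(Function('x')(2), 19), -322), Add(217, Mul(-1, 198))) = Mul(Add(Mul(19, Add(3, Mul(2, 19))), -322), Add(217, Mul(-1, 198))) = Mul(Add(Mul(19, Add(3, 38)), -322), Add(217, -198)) = Mul(Add(Mul(19, 41), -322), 19) = Mul(Add(779, -322), 19) = Mul(457, 19) = 8683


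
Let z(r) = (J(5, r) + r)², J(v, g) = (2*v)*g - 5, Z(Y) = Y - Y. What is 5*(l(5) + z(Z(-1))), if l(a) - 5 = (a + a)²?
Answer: 650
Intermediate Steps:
Z(Y) = 0
J(v, g) = -5 + 2*g*v (J(v, g) = 2*g*v - 5 = -5 + 2*g*v)
l(a) = 5 + 4*a² (l(a) = 5 + (a + a)² = 5 + (2*a)² = 5 + 4*a²)
z(r) = (-5 + 11*r)² (z(r) = ((-5 + 2*r*5) + r)² = ((-5 + 10*r) + r)² = (-5 + 11*r)²)
5*(l(5) + z(Z(-1))) = 5*((5 + 4*5²) + (-5 + 11*0)²) = 5*((5 + 4*25) + (-5 + 0)²) = 5*((5 + 100) + (-5)²) = 5*(105 + 25) = 5*130 = 650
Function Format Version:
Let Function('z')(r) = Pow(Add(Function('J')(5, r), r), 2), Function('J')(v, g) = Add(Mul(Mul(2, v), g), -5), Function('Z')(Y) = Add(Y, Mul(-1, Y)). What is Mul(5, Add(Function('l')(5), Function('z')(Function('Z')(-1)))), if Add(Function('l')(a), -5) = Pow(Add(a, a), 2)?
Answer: 650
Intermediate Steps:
Function('Z')(Y) = 0
Function('J')(v, g) = Add(-5, Mul(2, g, v)) (Function('J')(v, g) = Add(Mul(2, g, v), -5) = Add(-5, Mul(2, g, v)))
Function('l')(a) = Add(5, Mul(4, Pow(a, 2))) (Function('l')(a) = Add(5, Pow(Add(a, a), 2)) = Add(5, Pow(Mul(2, a), 2)) = Add(5, Mul(4, Pow(a, 2))))
Function('z')(r) = Pow(Add(-5, Mul(11, r)), 2) (Function('z')(r) = Pow(Add(Add(-5, Mul(2, r, 5)), r), 2) = Pow(Add(Add(-5, Mul(10, r)), r), 2) = Pow(Add(-5, Mul(11, r)), 2))
Mul(5, Add(Function('l')(5), Function('z')(Function('Z')(-1)))) = Mul(5, Add(Add(5, Mul(4, Pow(5, 2))), Pow(Add(-5, Mul(11, 0)), 2))) = Mul(5, Add(Add(5, Mul(4, 25)), Pow(Add(-5, 0), 2))) = Mul(5, Add(Add(5, 100), Pow(-5, 2))) = Mul(5, Add(105, 25)) = Mul(5, 130) = 650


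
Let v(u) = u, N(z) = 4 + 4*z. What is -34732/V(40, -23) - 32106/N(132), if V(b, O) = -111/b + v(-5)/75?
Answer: 1103171367/90706 ≈ 12162.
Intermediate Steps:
V(b, O) = -1/15 - 111/b (V(b, O) = -111/b - 5/75 = -111/b - 5*1/75 = -111/b - 1/15 = -1/15 - 111/b)
-34732/V(40, -23) - 32106/N(132) = -34732*600/(-1665 - 1*40) - 32106/(4 + 4*132) = -34732*600/(-1665 - 40) - 32106/(4 + 528) = -34732/((1/15)*(1/40)*(-1705)) - 32106/532 = -34732/(-341/120) - 32106*1/532 = -34732*(-120/341) - 16053/266 = 4167840/341 - 16053/266 = 1103171367/90706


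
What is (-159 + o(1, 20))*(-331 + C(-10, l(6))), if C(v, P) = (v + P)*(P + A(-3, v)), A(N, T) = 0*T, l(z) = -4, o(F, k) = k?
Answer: 38225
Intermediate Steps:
A(N, T) = 0
C(v, P) = P*(P + v) (C(v, P) = (v + P)*(P + 0) = (P + v)*P = P*(P + v))
(-159 + o(1, 20))*(-331 + C(-10, l(6))) = (-159 + 20)*(-331 - 4*(-4 - 10)) = -139*(-331 - 4*(-14)) = -139*(-331 + 56) = -139*(-275) = 38225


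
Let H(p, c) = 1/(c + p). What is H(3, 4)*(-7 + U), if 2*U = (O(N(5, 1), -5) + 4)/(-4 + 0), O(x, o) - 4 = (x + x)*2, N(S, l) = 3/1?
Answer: -19/14 ≈ -1.3571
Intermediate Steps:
N(S, l) = 3 (N(S, l) = 3*1 = 3)
O(x, o) = 4 + 4*x (O(x, o) = 4 + (x + x)*2 = 4 + (2*x)*2 = 4 + 4*x)
U = -5/2 (U = (((4 + 4*3) + 4)/(-4 + 0))/2 = (((4 + 12) + 4)/(-4))/2 = ((16 + 4)*(-1/4))/2 = (20*(-1/4))/2 = (1/2)*(-5) = -5/2 ≈ -2.5000)
H(3, 4)*(-7 + U) = (-7 - 5/2)/(4 + 3) = -19/2/7 = (1/7)*(-19/2) = -19/14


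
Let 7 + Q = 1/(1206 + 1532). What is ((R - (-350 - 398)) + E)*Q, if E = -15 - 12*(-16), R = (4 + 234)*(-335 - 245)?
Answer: 2627808975/2738 ≈ 9.5976e+5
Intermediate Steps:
Q = -19165/2738 (Q = -7 + 1/(1206 + 1532) = -7 + 1/2738 = -19165/2738 ≈ -6.9996)
R = -138040 (R = 238*(-580) = -138040)
E = 177 (E = -15 + 192 = 177)
((R - (-350 - 398)) + E)*Q = ((-138040 - (-350 - 398)) + 177)*(-19165/2738) = ((-138040 - 1*(-748)) + 177)*(-19165/2738) = ((-138040 + 748) + 177)*(-19165/2738) = (-137292 + 177)*(-19165/2738) = -137115*(-19165/2738) = 2627808975/2738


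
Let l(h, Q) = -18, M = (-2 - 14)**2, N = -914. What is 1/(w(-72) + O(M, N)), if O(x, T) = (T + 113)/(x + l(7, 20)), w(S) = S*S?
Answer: 238/1232991 ≈ 0.00019303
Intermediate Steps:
M = 256 (M = (-16)**2 = 256)
w(S) = S**2
O(x, T) = (113 + T)/(-18 + x) (O(x, T) = (T + 113)/(x - 18) = (113 + T)/(-18 + x))
1/(w(-72) + O(M, N)) = 1/((-72)**2 + (113 - 914)/(-18 + 256)) = 1/(5184 - 801/238) = 1/(1232991/238) = 238/1232991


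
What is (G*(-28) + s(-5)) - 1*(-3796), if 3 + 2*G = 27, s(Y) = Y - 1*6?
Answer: 3449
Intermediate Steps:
s(Y) = -6 + Y (s(Y) = Y - 6 = -6 + Y)
G = 12 (G = -3/2 + (½)*27 = -3/2 + 27/2 = 12)
(G*(-28) + s(-5)) - 1*(-3796) = (12*(-28) + (-6 - 5)) - 1*(-3796) = (-336 - 11) + 3796 = -347 + 3796 = 3449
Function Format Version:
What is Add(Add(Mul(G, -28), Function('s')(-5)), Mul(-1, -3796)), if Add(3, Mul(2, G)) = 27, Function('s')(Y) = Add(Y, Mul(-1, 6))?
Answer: 3449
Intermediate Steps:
Function('s')(Y) = Add(-6, Y) (Function('s')(Y) = Add(Y, -6) = Add(-6, Y))
G = 12 (G = Add(Rational(-3, 2), Mul(Rational(1, 2), 27)) = Add(Rational(-3, 2), Rational(27, 2)) = 12)
Add(Add(Mul(G, -28), Function('s')(-5)), Mul(-1, -3796)) = Add(Add(Mul(12, -28), Add(-6, -5)), Mul(-1, -3796)) = Add(Add(-336, -11), 3796) = Add(-347, 3796) = 3449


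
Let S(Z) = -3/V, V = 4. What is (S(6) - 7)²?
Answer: 961/16 ≈ 60.063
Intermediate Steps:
S(Z) = -¾ (S(Z) = -3/4 = -3*¼ = -¾)
(S(6) - 7)² = (-¾ - 7)² = (-31/4)² = 961/16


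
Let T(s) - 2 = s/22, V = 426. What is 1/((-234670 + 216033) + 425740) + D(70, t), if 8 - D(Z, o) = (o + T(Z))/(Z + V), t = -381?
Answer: 9726100501/1110576984 ≈ 8.7577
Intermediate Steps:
T(s) = 2 + s/22
D(Z, o) = 8 - (2 + o + Z/22)/(426 + Z) (D(Z, o) = 8 - (o + (2 + Z/22))/(Z + 426) = 8 - (2 + o + Z/22)/(426 + Z))
1/((-234670 + 216033) + 425740) + D(70, t) = 1/((-234670 + 216033) + 425740) + (3406 - 1*(-381) + (175/22)*70)/(426 + 70) = 1/(-18637 + 425740) + (3406 + 381 + 6125/11)/496 = 1/407103 + (1/496)*(47782/11) = 1/407103 + 23891/2728 = 9726100501/1110576984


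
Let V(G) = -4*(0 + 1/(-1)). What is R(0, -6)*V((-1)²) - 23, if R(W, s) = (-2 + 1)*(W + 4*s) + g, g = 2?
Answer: 81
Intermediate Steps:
R(W, s) = 2 - W - 4*s (R(W, s) = (-2 + 1)*(W + 4*s) + 2 = -(W + 4*s) + 2 = (-W - 4*s) + 2 = 2 - W - 4*s)
V(G) = 4 (V(G) = -4*(0 + 1*(-1)) = -4*(0 - 1) = -4*(-1) = 4)
R(0, -6)*V((-1)²) - 23 = (2 - 1*0 - 4*(-6))*4 - 23 = (2 + 0 + 24)*4 - 23 = 26*4 - 23 = 104 - 23 = 81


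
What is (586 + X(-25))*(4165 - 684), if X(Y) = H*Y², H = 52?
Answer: 115172366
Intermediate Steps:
X(Y) = 52*Y²
(586 + X(-25))*(4165 - 684) = (586 + 52*(-25)²)*(4165 - 684) = (586 + 52*625)*3481 = (586 + 32500)*3481 = 33086*3481 = 115172366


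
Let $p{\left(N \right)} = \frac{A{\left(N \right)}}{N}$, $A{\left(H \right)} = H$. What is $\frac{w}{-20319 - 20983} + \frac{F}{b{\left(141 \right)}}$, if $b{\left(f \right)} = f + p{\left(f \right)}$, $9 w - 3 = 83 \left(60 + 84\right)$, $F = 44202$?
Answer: $\frac{2738163571}{8797326} \approx 311.25$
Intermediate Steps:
$p{\left(N \right)} = 1$ ($p{\left(N \right)} = \frac{N}{N} = 1$)
$w = \frac{3985}{3}$ ($w = \frac{1}{3} + \frac{83 \left(60 + 84\right)}{9} = \frac{1}{3} + \frac{83 \cdot 144}{9} = \frac{1}{3} + \frac{1}{9} \cdot 11952 = \frac{1}{3} + 1328 = \frac{3985}{3} \approx 1328.3$)
$b{\left(f \right)} = 1 + f$ ($b{\left(f \right)} = f + 1 = 1 + f$)
$\frac{w}{-20319 - 20983} + \frac{F}{b{\left(141 \right)}} = \frac{3985}{3 \left(-20319 - 20983\right)} + \frac{44202}{1 + 141} = \frac{3985}{3 \left(-20319 - 20983\right)} + \frac{44202}{142} = \frac{3985}{3 \left(-41302\right)} + 44202 \cdot \frac{1}{142} = \frac{3985}{3} \left(- \frac{1}{41302}\right) + \frac{22101}{71} = - \frac{3985}{123906} + \frac{22101}{71} = \frac{2738163571}{8797326}$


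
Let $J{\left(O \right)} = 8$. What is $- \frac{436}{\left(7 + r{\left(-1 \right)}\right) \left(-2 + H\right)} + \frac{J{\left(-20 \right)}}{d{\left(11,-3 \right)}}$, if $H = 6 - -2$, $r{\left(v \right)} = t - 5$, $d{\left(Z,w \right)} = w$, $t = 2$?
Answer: $- \frac{125}{6} \approx -20.833$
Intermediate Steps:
$r{\left(v \right)} = -3$ ($r{\left(v \right)} = 2 - 5 = -3$)
$H = 8$ ($H = 6 + 2 = 8$)
$- \frac{436}{\left(7 + r{\left(-1 \right)}\right) \left(-2 + H\right)} + \frac{J{\left(-20 \right)}}{d{\left(11,-3 \right)}} = - \frac{436}{\left(7 - 3\right) \left(-2 + 8\right)} + \frac{8}{-3} = - \frac{436}{4 \cdot 6} + 8 \left(- \frac{1}{3}\right) = - \frac{436}{24} - \frac{8}{3} = \left(-436\right) \frac{1}{24} - \frac{8}{3} = - \frac{109}{6} - \frac{8}{3} = - \frac{125}{6}$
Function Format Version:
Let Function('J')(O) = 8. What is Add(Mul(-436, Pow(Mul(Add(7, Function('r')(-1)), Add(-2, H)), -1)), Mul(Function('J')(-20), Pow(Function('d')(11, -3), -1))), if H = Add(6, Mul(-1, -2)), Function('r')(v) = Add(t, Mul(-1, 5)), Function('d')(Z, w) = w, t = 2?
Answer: Rational(-125, 6) ≈ -20.833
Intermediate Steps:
Function('r')(v) = -3 (Function('r')(v) = Add(2, Mul(-1, 5)) = Add(2, -5) = -3)
H = 8 (H = Add(6, 2) = 8)
Add(Mul(-436, Pow(Mul(Add(7, Function('r')(-1)), Add(-2, H)), -1)), Mul(Function('J')(-20), Pow(Function('d')(11, -3), -1))) = Add(Mul(-436, Pow(Mul(Add(7, -3), Add(-2, 8)), -1)), Mul(8, Pow(-3, -1))) = Add(Mul(-436, Pow(Mul(4, 6), -1)), Mul(8, Rational(-1, 3))) = Add(Mul(-436, Pow(24, -1)), Rational(-8, 3)) = Add(Mul(-436, Rational(1, 24)), Rational(-8, 3)) = Add(Rational(-109, 6), Rational(-8, 3)) = Rational(-125, 6)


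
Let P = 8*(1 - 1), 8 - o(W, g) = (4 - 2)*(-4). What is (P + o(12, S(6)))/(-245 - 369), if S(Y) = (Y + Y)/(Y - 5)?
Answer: -8/307 ≈ -0.026059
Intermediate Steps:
S(Y) = 2*Y/(-5 + Y) (S(Y) = (2*Y)/(-5 + Y) = 2*Y/(-5 + Y))
o(W, g) = 16 (o(W, g) = 8 - (4 - 2)*(-4) = 8 - 2*(-4) = 8 - 1*(-8) = 8 + 8 = 16)
P = 0 (P = 8*0 = 0)
(P + o(12, S(6)))/(-245 - 369) = (0 + 16)/(-245 - 369) = 16/(-614) = 16*(-1/614) = -8/307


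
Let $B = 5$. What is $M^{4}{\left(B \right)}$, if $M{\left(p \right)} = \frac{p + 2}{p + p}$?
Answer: $\frac{2401}{10000} \approx 0.2401$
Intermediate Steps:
$M{\left(p \right)} = \frac{2 + p}{2 p}$
$M^{4}{\left(B \right)} = \left(\frac{2 + 5}{2 \cdot 5}\right)^{4} = \left(\frac{1}{2} \cdot \frac{1}{5} \cdot 7\right)^{4} = \left(\frac{7}{10}\right)^{4} = \frac{2401}{10000}$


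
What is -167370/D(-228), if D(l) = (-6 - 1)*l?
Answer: -3985/38 ≈ -104.87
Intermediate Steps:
D(l) = -7*l
-167370/D(-228) = -167370/((-7*(-228))) = -167370/1596 = -167370*1/1596 = -3985/38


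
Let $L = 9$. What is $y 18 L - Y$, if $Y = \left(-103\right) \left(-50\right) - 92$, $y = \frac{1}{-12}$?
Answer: $- \frac{10143}{2} \approx -5071.5$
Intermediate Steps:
$y = - \frac{1}{12} \approx -0.083333$
$Y = 5058$ ($Y = 5150 - 92 = 5058$)
$y 18 L - Y = \left(- \frac{1}{12}\right) 18 \cdot 9 - 5058 = \left(- \frac{3}{2}\right) 9 - 5058 = - \frac{27}{2} - 5058 = - \frac{10143}{2}$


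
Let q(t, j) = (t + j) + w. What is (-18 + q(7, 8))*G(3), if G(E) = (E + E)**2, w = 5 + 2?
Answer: 144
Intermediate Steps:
w = 7
q(t, j) = 7 + j + t (q(t, j) = (t + j) + 7 = (j + t) + 7 = 7 + j + t)
G(E) = 4*E**2 (G(E) = (2*E)**2 = 4*E**2)
(-18 + q(7, 8))*G(3) = (-18 + (7 + 8 + 7))*(4*3**2) = (-18 + 22)*(4*9) = 4*36 = 144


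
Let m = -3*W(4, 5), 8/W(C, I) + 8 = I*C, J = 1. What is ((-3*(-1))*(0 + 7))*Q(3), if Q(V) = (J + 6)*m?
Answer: -294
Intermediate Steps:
W(C, I) = 8/(-8 + C*I) (W(C, I) = 8/(-8 + I*C) = 8/(-8 + C*I))
m = -2 (m = -24/(-8 + 4*5) = -24/(-8 + 20) = -24/12 = -3*2/3 = -2)
Q(V) = -14 (Q(V) = (1 + 6)*(-2) = 7*(-2) = -14)
((-3*(-1))*(0 + 7))*Q(3) = ((-3*(-1))*(0 + 7))*(-14) = (3*7)*(-14) = 21*(-14) = -294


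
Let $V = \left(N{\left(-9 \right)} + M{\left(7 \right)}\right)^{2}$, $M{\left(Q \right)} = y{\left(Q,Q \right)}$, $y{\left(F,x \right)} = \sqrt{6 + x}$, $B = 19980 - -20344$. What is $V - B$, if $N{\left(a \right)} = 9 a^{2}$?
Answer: $491130 + 1458 \sqrt{13} \approx 4.9639 \cdot 10^{5}$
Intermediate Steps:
$B = 40324$ ($B = 19980 + 20344 = 40324$)
$M{\left(Q \right)} = \sqrt{6 + Q}$
$V = \left(729 + \sqrt{13}\right)^{2}$ ($V = \left(9 \left(-9\right)^{2} + \sqrt{6 + 7}\right)^{2} = \left(9 \cdot 81 + \sqrt{13}\right)^{2} = \left(729 + \sqrt{13}\right)^{2} \approx 5.3671 \cdot 10^{5}$)
$V - B = \left(729 + \sqrt{13}\right)^{2} - 40324 = -40324 + \left(729 + \sqrt{13}\right)^{2}$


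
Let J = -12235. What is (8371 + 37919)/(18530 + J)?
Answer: 9258/1259 ≈ 7.3535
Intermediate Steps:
(8371 + 37919)/(18530 + J) = (8371 + 37919)/(18530 - 12235) = 46290/6295 = 46290*(1/6295) = 9258/1259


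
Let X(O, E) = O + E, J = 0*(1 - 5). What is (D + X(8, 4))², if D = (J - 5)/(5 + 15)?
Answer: 2209/16 ≈ 138.06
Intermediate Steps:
J = 0 (J = 0*(-4) = 0)
X(O, E) = E + O
D = -¼ (D = (0 - 5)/(5 + 15) = -5/20 = -5*1/20 = -¼ ≈ -0.25000)
(D + X(8, 4))² = (-¼ + (4 + 8))² = (-¼ + 12)² = (47/4)² = 2209/16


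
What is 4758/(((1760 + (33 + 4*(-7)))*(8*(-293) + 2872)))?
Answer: 793/155320 ≈ 0.0051056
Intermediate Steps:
4758/(((1760 + (33 + 4*(-7)))*(8*(-293) + 2872))) = 4758/(((1760 + (33 - 28))*(-2344 + 2872))) = 4758/(((1760 + 5)*528)) = 4758/((1765*528)) = 4758/931920 = 4758*(1/931920) = 793/155320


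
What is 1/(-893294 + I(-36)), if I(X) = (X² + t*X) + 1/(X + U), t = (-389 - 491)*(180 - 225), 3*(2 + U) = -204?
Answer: -106/245665389 ≈ -4.3148e-7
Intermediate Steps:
U = -70 (U = -2 + (⅓)*(-204) = -2 - 68 = -70)
t = 39600 (t = -880*(-45) = 39600)
I(X) = X² + 1/(-70 + X) + 39600*X (I(X) = (X² + 39600*X) + 1/(X - 70) = (X² + 39600*X) + 1/(-70 + X) = X² + 1/(-70 + X) + 39600*X)
1/(-893294 + I(-36)) = 1/(-893294 + (1 + (-36)³ - 2772000*(-36) + 39530*(-36)²)/(-70 - 36)) = 1/(-893294 + (1 - 46656 + 99792000 + 39530*1296)/(-106)) = 1/(-893294 - (1 - 46656 + 99792000 + 51230880)/106) = 1/(-893294 - 1/106*150976225) = 1/(-893294 - 150976225/106) = 1/(-245665389/106) = -106/245665389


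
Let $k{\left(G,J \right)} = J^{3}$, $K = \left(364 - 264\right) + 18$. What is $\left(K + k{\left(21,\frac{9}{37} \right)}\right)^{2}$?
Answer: $\frac{35733889595089}{2565726409} \approx 13927.0$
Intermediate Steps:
$K = 118$ ($K = 100 + 18 = 118$)
$\left(K + k{\left(21,\frac{9}{37} \right)}\right)^{2} = \left(118 + \left(\frac{9}{37}\right)^{3}\right)^{2} = \left(118 + \frac{729}{50653}\right)^{2} = \left(\frac{5977783}{50653}\right)^{2} = \frac{35733889595089}{2565726409}$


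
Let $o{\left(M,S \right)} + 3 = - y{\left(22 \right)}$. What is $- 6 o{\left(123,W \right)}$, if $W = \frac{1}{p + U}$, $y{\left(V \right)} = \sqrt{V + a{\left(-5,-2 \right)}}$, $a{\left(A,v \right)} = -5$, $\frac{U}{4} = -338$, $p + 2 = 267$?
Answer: $18 + 6 \sqrt{17} \approx 42.739$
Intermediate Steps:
$p = 265$ ($p = -2 + 267 = 265$)
$U = -1352$ ($U = 4 \left(-338\right) = -1352$)
$y{\left(V \right)} = \sqrt{-5 + V}$ ($y{\left(V \right)} = \sqrt{V - 5} = \sqrt{-5 + V}$)
$W = - \frac{1}{1087}$ ($W = \frac{1}{265 - 1352} = \frac{1}{-1087} = - \frac{1}{1087} \approx -0.00091996$)
$o{\left(M,S \right)} = -3 - \sqrt{17}$ ($o{\left(M,S \right)} = -3 - \sqrt{-5 + 22} = -3 - \sqrt{17}$)
$- 6 o{\left(123,W \right)} = - 6 \left(-3 - \sqrt{17}\right) = 18 + 6 \sqrt{17}$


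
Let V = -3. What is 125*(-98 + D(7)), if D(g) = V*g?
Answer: -14875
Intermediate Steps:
D(g) = -3*g
125*(-98 + D(7)) = 125*(-98 - 3*7) = 125*(-98 - 21) = 125*(-119) = -14875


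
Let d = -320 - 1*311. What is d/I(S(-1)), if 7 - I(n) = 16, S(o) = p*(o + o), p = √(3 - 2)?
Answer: 631/9 ≈ 70.111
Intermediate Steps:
p = 1 (p = √1 = 1)
S(o) = 2*o (S(o) = 1*(o + o) = 1*(2*o) = 2*o)
I(n) = -9 (I(n) = 7 - 1*16 = 7 - 16 = -9)
d = -631 (d = -320 - 311 = -631)
d/I(S(-1)) = -631/(-9) = -631*(-⅑) = 631/9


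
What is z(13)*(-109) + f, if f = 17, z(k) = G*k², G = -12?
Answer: 221069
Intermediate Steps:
z(k) = -12*k²
z(13)*(-109) + f = -12*13²*(-109) + 17 = -12*169*(-109) + 17 = -2028*(-109) + 17 = 221052 + 17 = 221069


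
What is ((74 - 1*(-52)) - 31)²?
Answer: 9025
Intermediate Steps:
((74 - 1*(-52)) - 31)² = ((74 + 52) - 31)² = (126 - 31)² = 95² = 9025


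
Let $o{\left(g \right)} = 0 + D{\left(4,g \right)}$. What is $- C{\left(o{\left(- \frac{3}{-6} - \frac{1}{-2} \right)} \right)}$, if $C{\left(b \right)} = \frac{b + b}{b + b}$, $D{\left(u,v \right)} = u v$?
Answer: $-1$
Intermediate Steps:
$o{\left(g \right)} = 4 g$ ($o{\left(g \right)} = 0 + 4 g = 4 g$)
$C{\left(b \right)} = 1$ ($C{\left(b \right)} = \frac{2 b}{2 b} = 2 b \frac{1}{2 b} = 1$)
$- C{\left(o{\left(- \frac{3}{-6} - \frac{1}{-2} \right)} \right)} = \left(-1\right) 1 = -1$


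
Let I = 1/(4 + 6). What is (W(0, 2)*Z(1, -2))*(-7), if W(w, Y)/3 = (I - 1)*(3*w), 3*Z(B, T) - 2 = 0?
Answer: 0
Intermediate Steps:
Z(B, T) = ⅔ (Z(B, T) = ⅔ + (⅓)*0 = ⅔ + 0 = ⅔)
I = ⅒ (I = 1/10 = ⅒ ≈ 0.10000)
W(w, Y) = -81*w/10 (W(w, Y) = 3*((⅒ - 1)*(3*w)) = 3*(-27*w/10) = -81*w/10)
(W(0, 2)*Z(1, -2))*(-7) = (-81/10*0*(⅔))*(-7) = (0*(⅔))*(-7) = 0*(-7) = 0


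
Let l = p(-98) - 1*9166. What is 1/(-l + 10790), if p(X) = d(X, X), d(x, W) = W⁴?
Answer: -1/92216860 ≈ -1.0844e-8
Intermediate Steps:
p(X) = X⁴
l = 92227650 (l = (-98)⁴ - 1*9166 = 92236816 - 9166 = 92227650)
1/(-l + 10790) = 1/(-1*92227650 + 10790) = 1/(-92227650 + 10790) = 1/(-92216860) = -1/92216860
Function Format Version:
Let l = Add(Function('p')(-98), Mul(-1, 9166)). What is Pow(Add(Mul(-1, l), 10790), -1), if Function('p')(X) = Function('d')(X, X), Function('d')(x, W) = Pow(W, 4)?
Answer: Rational(-1, 92216860) ≈ -1.0844e-8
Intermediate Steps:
Function('p')(X) = Pow(X, 4)
l = 92227650 (l = Add(Pow(-98, 4), Mul(-1, 9166)) = Add(92236816, -9166) = 92227650)
Pow(Add(Mul(-1, l), 10790), -1) = Pow(Add(Mul(-1, 92227650), 10790), -1) = Pow(Add(-92227650, 10790), -1) = Pow(-92216860, -1) = Rational(-1, 92216860)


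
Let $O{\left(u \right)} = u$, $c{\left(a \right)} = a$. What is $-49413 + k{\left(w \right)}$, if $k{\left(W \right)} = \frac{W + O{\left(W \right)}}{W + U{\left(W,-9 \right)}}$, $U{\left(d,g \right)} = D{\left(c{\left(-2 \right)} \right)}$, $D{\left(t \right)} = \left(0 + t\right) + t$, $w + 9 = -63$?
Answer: $- \frac{938811}{19} \approx -49411.0$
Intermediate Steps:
$w = -72$ ($w = -9 - 63 = -72$)
$D{\left(t \right)} = 2 t$ ($D{\left(t \right)} = t + t = 2 t$)
$U{\left(d,g \right)} = -4$ ($U{\left(d,g \right)} = 2 \left(-2\right) = -4$)
$k{\left(W \right)} = \frac{2 W}{-4 + W}$ ($k{\left(W \right)} = \frac{W + W}{W - 4} = \frac{2 W}{-4 + W}$)
$-49413 + k{\left(w \right)} = -49413 + 2 \left(-72\right) \frac{1}{-4 - 72} = -49413 + 2 \left(-72\right) \frac{1}{-76} = -49413 + 2 \left(-72\right) \left(- \frac{1}{76}\right) = -49413 + \frac{36}{19} = - \frac{938811}{19}$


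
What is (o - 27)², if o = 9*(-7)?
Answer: 8100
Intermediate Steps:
o = -63
(o - 27)² = (-63 - 27)² = (-90)² = 8100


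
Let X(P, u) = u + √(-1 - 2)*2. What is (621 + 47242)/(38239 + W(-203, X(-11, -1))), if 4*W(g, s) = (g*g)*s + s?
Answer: 5348498798/8216584429 - 3944868460*I*√3/8216584429 ≈ 0.65094 - 0.83158*I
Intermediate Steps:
X(P, u) = u + 2*I*√3 (X(P, u) = u + √(-3)*2 = u + (I*√3)*2 = u + 2*I*√3)
W(g, s) = s/4 + s*g²/4 (W(g, s) = ((g*g)*s + s)/4 = (g²*s + s)/4 = (s*g² + s)/4 = (s + s*g²)/4 = s/4 + s*g²/4)
(621 + 47242)/(38239 + W(-203, X(-11, -1))) = (621 + 47242)/(38239 + (-1 + 2*I*√3)*(1 + (-203)²)/4) = 47863/(38239 + (-1 + 2*I*√3)*(1 + 41209)/4) = 47863/(38239 + (¼)*(-1 + 2*I*√3)*41210) = 47863/(38239 + (-20605/2 + 20605*I*√3)) = 47863/(55873/2 + 20605*I*√3)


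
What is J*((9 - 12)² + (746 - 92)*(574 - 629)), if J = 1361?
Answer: -48942921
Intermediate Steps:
J*((9 - 12)² + (746 - 92)*(574 - 629)) = 1361*((9 - 12)² + (746 - 92)*(574 - 629)) = 1361*((-3)² + 654*(-55)) = 1361*(9 - 35970) = 1361*(-35961) = -48942921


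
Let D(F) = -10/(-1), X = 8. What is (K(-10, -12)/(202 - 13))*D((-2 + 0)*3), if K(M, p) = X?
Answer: 80/189 ≈ 0.42328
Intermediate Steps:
K(M, p) = 8
D(F) = 10 (D(F) = -10*(-1) = 10)
(K(-10, -12)/(202 - 13))*D((-2 + 0)*3) = (8/(202 - 13))*10 = (8/189)*10 = 80/189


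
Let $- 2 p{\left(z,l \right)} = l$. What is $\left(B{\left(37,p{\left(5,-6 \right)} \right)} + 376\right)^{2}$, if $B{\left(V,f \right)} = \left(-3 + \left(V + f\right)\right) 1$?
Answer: $170569$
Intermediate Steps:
$p{\left(z,l \right)} = - \frac{l}{2}$
$B{\left(V,f \right)} = -3 + V + f$ ($B{\left(V,f \right)} = \left(-3 + V + f\right) 1 = -3 + V + f$)
$\left(B{\left(37,p{\left(5,-6 \right)} \right)} + 376\right)^{2} = \left(\left(-3 + 37 - -3\right) + 376\right)^{2} = \left(\left(-3 + 37 + 3\right) + 376\right)^{2} = \left(37 + 376\right)^{2} = 413^{2} = 170569$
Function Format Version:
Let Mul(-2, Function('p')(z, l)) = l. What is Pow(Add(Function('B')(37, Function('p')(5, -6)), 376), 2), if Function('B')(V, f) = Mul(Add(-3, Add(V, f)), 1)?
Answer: 170569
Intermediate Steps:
Function('p')(z, l) = Mul(Rational(-1, 2), l)
Function('B')(V, f) = Add(-3, V, f) (Function('B')(V, f) = Mul(Add(-3, V, f), 1) = Add(-3, V, f))
Pow(Add(Function('B')(37, Function('p')(5, -6)), 376), 2) = Pow(Add(Add(-3, 37, Mul(Rational(-1, 2), -6)), 376), 2) = Pow(Add(Add(-3, 37, 3), 376), 2) = Pow(Add(37, 376), 2) = Pow(413, 2) = 170569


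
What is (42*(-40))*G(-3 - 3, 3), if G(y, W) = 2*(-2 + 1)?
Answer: 3360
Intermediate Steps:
G(y, W) = -2 (G(y, W) = 2*(-1) = -2)
(42*(-40))*G(-3 - 3, 3) = (42*(-40))*(-2) = -1680*(-2) = 3360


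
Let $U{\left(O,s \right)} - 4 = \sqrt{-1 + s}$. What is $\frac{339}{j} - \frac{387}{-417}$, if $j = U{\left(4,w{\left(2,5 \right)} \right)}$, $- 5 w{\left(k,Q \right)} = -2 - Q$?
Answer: $\frac{158747}{1807} - \frac{113 \sqrt{10}}{26} \approx 74.107$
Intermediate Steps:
$w{\left(k,Q \right)} = \frac{2}{5} + \frac{Q}{5}$ ($w{\left(k,Q \right)} = - \frac{-2 - Q}{5} = \frac{2}{5} + \frac{Q}{5}$)
$U{\left(O,s \right)} = 4 + \sqrt{-1 + s}$
$j = 4 + \frac{\sqrt{10}}{5}$ ($j = 4 + \sqrt{-1 + \left(\frac{2}{5} + \frac{1}{5} \cdot 5\right)} = 4 + \sqrt{-1 + \left(\frac{2}{5} + 1\right)} = 4 + \sqrt{-1 + \frac{7}{5}} = 4 + \sqrt{\frac{2}{5}} = 4 + \frac{\sqrt{10}}{5} \approx 4.6325$)
$\frac{339}{j} - \frac{387}{-417} = \frac{339}{4 + \frac{\sqrt{10}}{5}} - \frac{387}{-417} = \frac{339}{4 + \frac{\sqrt{10}}{5}} - - \frac{129}{139} = \frac{339}{4 + \frac{\sqrt{10}}{5}} + \frac{129}{139} = \frac{129}{139} + \frac{339}{4 + \frac{\sqrt{10}}{5}}$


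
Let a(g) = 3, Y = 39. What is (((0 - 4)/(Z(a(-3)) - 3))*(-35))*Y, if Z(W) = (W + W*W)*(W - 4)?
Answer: -364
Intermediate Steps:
Z(W) = (-4 + W)*(W + W²) (Z(W) = (W + W²)*(-4 + W) = (-4 + W)*(W + W²))
(((0 - 4)/(Z(a(-3)) - 3))*(-35))*Y = (((0 - 4)/(3*(-4 + 3² - 3*3) - 3))*(-35))*39 = (-4/(3*(-4 + 9 - 9) - 3)*(-35))*39 = (-4/(3*(-4) - 3)*(-35))*39 = (-4/(-12 - 3)*(-35))*39 = (-4/(-15)*(-35))*39 = (-4*(-1/15)*(-35))*39 = ((4/15)*(-35))*39 = -28/3*39 = -364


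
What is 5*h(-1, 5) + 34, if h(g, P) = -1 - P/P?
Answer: 24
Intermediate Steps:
h(g, P) = -2 (h(g, P) = -1 - 1*1 = -1 - 1 = -2)
5*h(-1, 5) + 34 = 5*(-2) + 34 = -10 + 34 = 24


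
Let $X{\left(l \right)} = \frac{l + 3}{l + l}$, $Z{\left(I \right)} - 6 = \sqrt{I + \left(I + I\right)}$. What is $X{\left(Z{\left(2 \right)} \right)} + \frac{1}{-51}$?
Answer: $\frac{199}{255} - \frac{\sqrt{6}}{20} \approx 0.65792$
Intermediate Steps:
$Z{\left(I \right)} = 6 + \sqrt{3} \sqrt{I}$ ($Z{\left(I \right)} = 6 + \sqrt{I + \left(I + I\right)} = 6 + \sqrt{I + 2 I} = 6 + \sqrt{3 I} = 6 + \sqrt{3} \sqrt{I}$)
$X{\left(l \right)} = \frac{3 + l}{2 l}$
$X{\left(Z{\left(2 \right)} \right)} + \frac{1}{-51} = \frac{3 + \left(6 + \sqrt{3} \sqrt{2}\right)}{2 \left(6 + \sqrt{3} \sqrt{2}\right)} + \frac{1}{-51} = \frac{3 + \left(6 + \sqrt{6}\right)}{2 \left(6 + \sqrt{6}\right)} - \frac{1}{51} = \frac{9 + \sqrt{6}}{2 \left(6 + \sqrt{6}\right)} - \frac{1}{51} = - \frac{1}{51} + \frac{9 + \sqrt{6}}{2 \left(6 + \sqrt{6}\right)}$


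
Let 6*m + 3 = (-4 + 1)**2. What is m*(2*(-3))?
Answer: -6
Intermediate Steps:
m = 1 (m = -1/2 + (-4 + 1)**2/6 = -1/2 + (1/6)*(-3)**2 = -1/2 + (1/6)*9 = -1/2 + 3/2 = 1)
m*(2*(-3)) = 1*(2*(-3)) = 1*(-6) = -6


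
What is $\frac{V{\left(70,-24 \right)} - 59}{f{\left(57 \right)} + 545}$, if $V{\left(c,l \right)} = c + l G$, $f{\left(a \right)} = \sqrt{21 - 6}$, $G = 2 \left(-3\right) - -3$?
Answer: $\frac{9047}{59402} - \frac{83 \sqrt{15}}{297010} \approx 0.15122$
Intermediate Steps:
$G = -3$ ($G = -6 + 3 = -3$)
$f{\left(a \right)} = \sqrt{15}$
$V{\left(c,l \right)} = c - 3 l$ ($V{\left(c,l \right)} = c + l \left(-3\right) = c - 3 l$)
$\frac{V{\left(70,-24 \right)} - 59}{f{\left(57 \right)} + 545} = \frac{\left(70 - -72\right) - 59}{\sqrt{15} + 545} = \frac{\left(70 + 72\right) - 59}{545 + \sqrt{15}} = \frac{142 - 59}{545 + \sqrt{15}} = \frac{83}{545 + \sqrt{15}}$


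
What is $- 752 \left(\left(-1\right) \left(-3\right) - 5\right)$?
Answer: $1504$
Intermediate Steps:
$- 752 \left(\left(-1\right) \left(-3\right) - 5\right) = - 752 \left(3 - 5\right) = \left(-752\right) \left(-2\right) = 1504$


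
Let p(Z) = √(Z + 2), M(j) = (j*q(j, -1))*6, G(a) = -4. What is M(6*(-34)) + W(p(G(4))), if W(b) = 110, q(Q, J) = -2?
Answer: 2558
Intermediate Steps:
M(j) = -12*j (M(j) = (j*(-2))*6 = -2*j*6 = -12*j)
p(Z) = √(2 + Z)
M(6*(-34)) + W(p(G(4))) = -72*(-34) + 110 = -12*(-204) + 110 = 2448 + 110 = 2558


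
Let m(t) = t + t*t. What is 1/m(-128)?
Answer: 1/16256 ≈ 6.1516e-5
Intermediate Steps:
m(t) = t + t²
1/m(-128) = 1/(-128*(1 - 128)) = 1/(-128*(-127)) = 1/16256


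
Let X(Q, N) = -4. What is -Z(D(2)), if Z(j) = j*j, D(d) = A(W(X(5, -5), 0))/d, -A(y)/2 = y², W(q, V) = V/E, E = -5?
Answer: 0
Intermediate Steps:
W(q, V) = -V/5 (W(q, V) = V/(-5) = V*(-⅕) = -V/5)
A(y) = -2*y²
D(d) = 0 (D(d) = (-2*(-⅕*0)²)/d = (-2*0²)/d = (-2*0)/d = 0/d = 0)
Z(j) = j²
-Z(D(2)) = -1*0² = -1*0 = 0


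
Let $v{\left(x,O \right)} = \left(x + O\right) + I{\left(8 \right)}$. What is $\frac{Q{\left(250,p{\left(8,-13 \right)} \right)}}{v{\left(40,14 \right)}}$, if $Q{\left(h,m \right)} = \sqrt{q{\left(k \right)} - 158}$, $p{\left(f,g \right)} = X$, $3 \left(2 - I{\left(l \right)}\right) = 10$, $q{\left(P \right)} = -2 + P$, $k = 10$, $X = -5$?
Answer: $\frac{15 i \sqrt{6}}{158} \approx 0.23255 i$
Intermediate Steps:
$I{\left(l \right)} = - \frac{4}{3}$ ($I{\left(l \right)} = 2 - \frac{10}{3} = - \frac{4}{3}$)
$p{\left(f,g \right)} = -5$
$v{\left(x,O \right)} = - \frac{4}{3} + O + x$ ($v{\left(x,O \right)} = \left(x + O\right) - \frac{4}{3} = \left(O + x\right) - \frac{4}{3} = - \frac{4}{3} + O + x$)
$Q{\left(h,m \right)} = 5 i \sqrt{6}$ ($Q{\left(h,m \right)} = \sqrt{\left(-2 + 10\right) - 158} = \sqrt{8 - 158} = \sqrt{-150} = 5 i \sqrt{6}$)
$\frac{Q{\left(250,p{\left(8,-13 \right)} \right)}}{v{\left(40,14 \right)}} = \frac{5 i \sqrt{6}}{- \frac{4}{3} + 14 + 40} = \frac{5 i \sqrt{6}}{\frac{158}{3}} = 5 i \sqrt{6} \cdot \frac{3}{158} = \frac{15 i \sqrt{6}}{158}$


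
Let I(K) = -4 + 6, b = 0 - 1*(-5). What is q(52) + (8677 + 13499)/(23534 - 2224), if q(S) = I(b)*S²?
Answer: 57633328/10655 ≈ 5409.0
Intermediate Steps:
b = 5 (b = 0 + 5 = 5)
I(K) = 2
q(S) = 2*S²
q(52) + (8677 + 13499)/(23534 - 2224) = 2*52² + (8677 + 13499)/(23534 - 2224) = 2*2704 + 22176/21310 = 5408 + 22176*(1/21310) = 5408 + 11088/10655 = 57633328/10655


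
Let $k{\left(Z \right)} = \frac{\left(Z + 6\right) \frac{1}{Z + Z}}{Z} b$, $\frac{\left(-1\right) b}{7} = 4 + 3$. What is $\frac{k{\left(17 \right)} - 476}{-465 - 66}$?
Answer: $\frac{30695}{34102} \approx 0.90009$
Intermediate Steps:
$b = -49$ ($b = - 7 \left(4 + 3\right) = \left(-7\right) 7 = -49$)
$k{\left(Z \right)} = - \frac{49 \left(6 + Z\right)}{2 Z^{2}}$ ($k{\left(Z \right)} = \frac{\left(Z + 6\right) \frac{1}{Z + Z}}{Z} \left(-49\right) = \frac{\left(6 + Z\right) \frac{1}{2 Z}}{Z} \left(-49\right) = \frac{\frac{1}{2} \frac{1}{Z} \left(6 + Z\right)}{Z} \left(-49\right) = \frac{6 + Z}{2 Z^{2}} \left(-49\right) = - \frac{49 \left(6 + Z\right)}{2 Z^{2}}$)
$\frac{k{\left(17 \right)} - 476}{-465 - 66} = \frac{\frac{49 \left(-6 - 17\right)}{2 \cdot 289} - 476}{-465 - 66} = \frac{\frac{49}{2} \cdot \frac{1}{289} \left(-6 - 17\right) - 476}{-531} = \left(\frac{49}{2} \cdot \frac{1}{289} \left(-23\right) - 476\right) \left(- \frac{1}{531}\right) = \left(- \frac{1127}{578} - 476\right) \left(- \frac{1}{531}\right) = \left(- \frac{276255}{578}\right) \left(- \frac{1}{531}\right) = \frac{30695}{34102}$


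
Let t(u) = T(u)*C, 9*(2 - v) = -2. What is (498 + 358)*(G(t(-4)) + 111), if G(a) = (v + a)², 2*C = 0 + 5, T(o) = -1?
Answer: 7701646/81 ≈ 95082.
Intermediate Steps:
v = 20/9 (v = 2 - ⅑*(-2) = 2 + 2/9 = 20/9 ≈ 2.2222)
C = 5/2 (C = (0 + 5)/2 = (½)*5 = 5/2 ≈ 2.5000)
t(u) = -5/2 (t(u) = -1*5/2 = -5/2)
G(a) = (20/9 + a)²
(498 + 358)*(G(t(-4)) + 111) = (498 + 358)*((20 + 9*(-5/2))²/81 + 111) = 856*((20 - 45/2)²/81 + 111) = 856*((-5/2)²/81 + 111) = 856*((1/81)*(25/4) + 111) = 856*(25/324 + 111) = 856*(35989/324) = 7701646/81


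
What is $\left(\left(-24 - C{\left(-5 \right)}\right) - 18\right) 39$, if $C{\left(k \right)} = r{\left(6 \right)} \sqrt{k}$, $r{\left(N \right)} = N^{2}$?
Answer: $-1638 - 1404 i \sqrt{5} \approx -1638.0 - 3139.4 i$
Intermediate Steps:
$C{\left(k \right)} = 36 \sqrt{k}$ ($C{\left(k \right)} = 6^{2} \sqrt{k} = 36 \sqrt{k}$)
$\left(\left(-24 - C{\left(-5 \right)}\right) - 18\right) 39 = \left(\left(-24 - 36 \sqrt{-5}\right) - 18\right) 39 = \left(\left(-24 - 36 i \sqrt{5}\right) - 18\right) 39 = \left(-42 - 36 i \sqrt{5}\right) 39 = -1638 - 1404 i \sqrt{5}$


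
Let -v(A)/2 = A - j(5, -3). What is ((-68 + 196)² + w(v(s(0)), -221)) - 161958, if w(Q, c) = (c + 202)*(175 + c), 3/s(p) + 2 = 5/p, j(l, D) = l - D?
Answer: -144700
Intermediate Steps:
s(p) = 3/(-2 + 5/p)
v(A) = 16 - 2*A (v(A) = -2*(A - (5 - 1*(-3))) = -2*(A - (5 + 3)) = -2*(A - 1*8) = -2*(A - 8) = -2*(-8 + A) = 16 - 2*A)
w(Q, c) = (175 + c)*(202 + c) (w(Q, c) = (202 + c)*(175 + c) = (175 + c)*(202 + c))
((-68 + 196)² + w(v(s(0)), -221)) - 161958 = ((-68 + 196)² + (35350 + (-221)² + 377*(-221))) - 161958 = (128² + (35350 + 48841 - 83317)) - 161958 = (16384 + 874) - 161958 = 17258 - 161958 = -144700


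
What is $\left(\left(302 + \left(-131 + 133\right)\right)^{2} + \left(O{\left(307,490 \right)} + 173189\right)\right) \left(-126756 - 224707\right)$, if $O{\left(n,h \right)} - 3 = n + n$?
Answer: $-93567182786$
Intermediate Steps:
$O{\left(n,h \right)} = 3 + 2 n$ ($O{\left(n,h \right)} = 3 + \left(n + n\right) = 3 + 2 n$)
$\left(\left(302 + \left(-131 + 133\right)\right)^{2} + \left(O{\left(307,490 \right)} + 173189\right)\right) \left(-126756 - 224707\right) = \left(\left(302 + \left(-131 + 133\right)\right)^{2} + \left(\left(3 + 2 \cdot 307\right) + 173189\right)\right) \left(-126756 - 224707\right) = \left(\left(302 + 2\right)^{2} + \left(\left(3 + 614\right) + 173189\right)\right) \left(-351463\right) = \left(304^{2} + \left(617 + 173189\right)\right) \left(-351463\right) = \left(92416 + 173806\right) \left(-351463\right) = 266222 \left(-351463\right) = -93567182786$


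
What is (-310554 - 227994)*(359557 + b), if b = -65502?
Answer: -158362732140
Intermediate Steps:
(-310554 - 227994)*(359557 + b) = (-310554 - 227994)*(359557 - 65502) = -538548*294055 = -158362732140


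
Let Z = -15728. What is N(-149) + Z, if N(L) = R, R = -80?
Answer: -15808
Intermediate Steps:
N(L) = -80
N(-149) + Z = -80 - 15728 = -15808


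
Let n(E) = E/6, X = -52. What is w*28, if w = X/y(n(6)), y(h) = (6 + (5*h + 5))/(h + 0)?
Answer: -91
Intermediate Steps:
n(E) = E/6 (n(E) = E*(⅙) = E/6)
y(h) = (11 + 5*h)/h (y(h) = (6 + (5 + 5*h))/h = (11 + 5*h)/h)
w = -13/4 (w = -52/(5 + 11/(((⅙)*6))) = -52/(5 + 11/1) = -52/(5 + 11*1) = -52/(5 + 11) = -52/16 = -52*1/16 = -13/4 ≈ -3.2500)
w*28 = -13/4*28 = -91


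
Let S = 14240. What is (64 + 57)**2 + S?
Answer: 28881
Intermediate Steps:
(64 + 57)**2 + S = (64 + 57)**2 + 14240 = 121**2 + 14240 = 14641 + 14240 = 28881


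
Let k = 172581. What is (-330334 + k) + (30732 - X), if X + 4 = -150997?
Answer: 23980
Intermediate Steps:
X = -151001 (X = -4 - 150997 = -151001)
(-330334 + k) + (30732 - X) = (-330334 + 172581) + (30732 - 1*(-151001)) = -157753 + (30732 + 151001) = -157753 + 181733 = 23980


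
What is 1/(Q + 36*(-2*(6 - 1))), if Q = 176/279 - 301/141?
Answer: -13113/4740401 ≈ -0.0027662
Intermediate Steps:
Q = -19721/13113 (Q = 176*(1/279) - 301*1/141 = 176/279 - 301/141 = -19721/13113 ≈ -1.5039)
1/(Q + 36*(-2*(6 - 1))) = 1/(-19721/13113 + 36*(-2*(6 - 1))) = 1/(-19721/13113 + 36*(-2*5)) = 1/(-19721/13113 + 36*(-10)) = 1/(-19721/13113 - 360) = 1/(-4740401/13113) = -13113/4740401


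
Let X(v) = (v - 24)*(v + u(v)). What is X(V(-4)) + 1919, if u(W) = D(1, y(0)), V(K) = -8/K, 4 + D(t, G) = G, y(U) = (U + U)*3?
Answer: 1963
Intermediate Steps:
y(U) = 6*U (y(U) = (2*U)*3 = 6*U)
D(t, G) = -4 + G
u(W) = -4 (u(W) = -4 + 6*0 = -4 + 0 = -4)
X(v) = (-24 + v)*(-4 + v) (X(v) = (v - 24)*(v - 4) = (-24 + v)*(-4 + v))
X(V(-4)) + 1919 = (96 + (-8/(-4))**2 - (-224)/(-4)) + 1919 = (96 + (-8*(-1/4))**2 - (-224)*(-1)/4) + 1919 = (96 + 2**2 - 28*2) + 1919 = (96 + 4 - 56) + 1919 = 44 + 1919 = 1963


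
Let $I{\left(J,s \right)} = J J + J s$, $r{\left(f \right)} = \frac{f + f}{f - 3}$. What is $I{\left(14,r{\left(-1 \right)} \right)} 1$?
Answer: $203$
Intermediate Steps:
$r{\left(f \right)} = \frac{2 f}{-3 + f}$
$I{\left(J,s \right)} = J^{2} + J s$
$I{\left(14,r{\left(-1 \right)} \right)} 1 = 14 \left(14 + 2 \left(-1\right) \frac{1}{-3 - 1}\right) 1 = 14 \left(14 + 2 \left(-1\right) \frac{1}{-4}\right) 1 = 14 \left(14 + 2 \left(-1\right) \left(- \frac{1}{4}\right)\right) 1 = 14 \left(14 + \frac{1}{2}\right) 1 = 14 \cdot \frac{29}{2} \cdot 1 = 203 \cdot 1 = 203$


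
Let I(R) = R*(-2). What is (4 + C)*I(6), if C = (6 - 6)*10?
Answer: -48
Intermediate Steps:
I(R) = -2*R
C = 0 (C = 0*10 = 0)
(4 + C)*I(6) = (4 + 0)*(-2*6) = 4*(-12) = -48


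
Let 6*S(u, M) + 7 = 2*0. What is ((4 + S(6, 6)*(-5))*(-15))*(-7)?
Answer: 2065/2 ≈ 1032.5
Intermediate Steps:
S(u, M) = -7/6 (S(u, M) = -7/6 + (2*0)/6 = -7/6 + (1/6)*0 = -7/6 + 0 = -7/6)
((4 + S(6, 6)*(-5))*(-15))*(-7) = ((4 - 7/6*(-5))*(-15))*(-7) = ((4 + 35/6)*(-15))*(-7) = ((59/6)*(-15))*(-7) = -295/2*(-7) = 2065/2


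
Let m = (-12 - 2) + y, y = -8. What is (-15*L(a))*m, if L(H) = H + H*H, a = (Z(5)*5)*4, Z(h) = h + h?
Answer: 13266000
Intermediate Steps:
Z(h) = 2*h
a = 200 (a = ((2*5)*5)*4 = (10*5)*4 = 50*4 = 200)
L(H) = H + H**2
m = -22 (m = (-12 - 2) - 8 = -14 - 8 = -22)
(-15*L(a))*m = -3000*(1 + 200)*(-22) = -3000*201*(-22) = -15*40200*(-22) = -603000*(-22) = 13266000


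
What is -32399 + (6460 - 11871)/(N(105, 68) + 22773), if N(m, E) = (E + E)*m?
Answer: -1200485558/37053 ≈ -32399.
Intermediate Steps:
N(m, E) = 2*E*m (N(m, E) = (2*E)*m = 2*E*m)
-32399 + (6460 - 11871)/(N(105, 68) + 22773) = -32399 + (6460 - 11871)/(2*68*105 + 22773) = -32399 - 5411/(14280 + 22773) = -32399 - 5411/37053 = -1200485558/37053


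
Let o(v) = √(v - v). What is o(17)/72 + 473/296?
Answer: 473/296 ≈ 1.5980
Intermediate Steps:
o(v) = 0 (o(v) = √0 = 0)
o(17)/72 + 473/296 = 0/72 + 473/296 = 0*(1/72) + 473*(1/296) = 0 + 473/296 = 473/296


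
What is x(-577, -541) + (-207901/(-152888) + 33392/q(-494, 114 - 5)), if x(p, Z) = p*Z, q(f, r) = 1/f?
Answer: -85319357383/5272 ≈ -1.6183e+7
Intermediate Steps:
x(p, Z) = Z*p
x(-577, -541) + (-207901/(-152888) + 33392/q(-494, 114 - 5)) = -541*(-577) + (-207901/(-152888) + 33392/(1/(-494))) = 312157 + (-207901*(-1/152888) + 33392/(-1/494)) = 312157 + (7169/5272 + 33392*(-494)) = 312157 + (7169/5272 - 16495648) = 312157 - 86965049087/5272 = -85319357383/5272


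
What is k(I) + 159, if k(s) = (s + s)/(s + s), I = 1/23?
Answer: 160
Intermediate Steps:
I = 1/23 ≈ 0.043478
k(s) = 1 (k(s) = (2*s)/((2*s)) = (2*s)*(1/(2*s)) = 1)
k(I) + 159 = 1 + 159 = 160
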